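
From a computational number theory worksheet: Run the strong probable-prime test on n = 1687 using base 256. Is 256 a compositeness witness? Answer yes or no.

n − 1 = 1686 = 2^1 · 843, so s = 1 and d = 843.
x_0 = 256^843 mod 1687 = 1.
x_0 = 1, so 256 is not a witness.

no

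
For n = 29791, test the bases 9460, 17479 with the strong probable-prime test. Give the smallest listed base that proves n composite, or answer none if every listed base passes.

n − 1 = 29790 = 2^1 · 14895, so s = 1 and d = 14895.
Base 9460: x_0 = 9460^14895 mod 29791 = 156. x_0 ∉ {1, 29790} and s = 1, so 9460 is a Miller–Rabin witness and 29791 is composite.
Base 17479: x_0 = 17479^14895 mod 29791 = 13391. x_0 ∉ {1, 29790} and s = 1, so 17479 is a Miller–Rabin witness and 29791 is composite.
The smallest witness among the given bases is 9460.

9460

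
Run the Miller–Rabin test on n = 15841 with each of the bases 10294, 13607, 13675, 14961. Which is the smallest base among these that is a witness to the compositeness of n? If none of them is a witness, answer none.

13607

n − 1 = 15840 = 2^5 · 495, so s = 5 and d = 495.
Base 10294: x_0 = 10294^495 mod 15841 = 1. x_0 = 1, so 10294 is not a witness.
Base 13607: x_0 = 13607^495 mod 15841 = 8896. x_0 is neither 1 nor 15840, so continue squaring. x_1 = 8896^2 mod 15841 = 13021. x_2 = 13021^2 mod 15841 = 218. x_3 = 218^2 mod 15841 = 1. x_3 = 1 but x_2 ≠ ±1, a nontrivial square root of 1 — 13607 is a witness and 15841 is composite.
Base 13675: x_0 = 13675^495 mod 15841 = 13021. x_0 is neither 1 nor 15840, so continue squaring. x_1 = 13021^2 mod 15841 = 218. x_2 = 218^2 mod 15841 = 1. x_2 = 1 but x_1 ≠ ±1, a nontrivial square root of 1 — 13675 is a witness and 15841 is composite.
Base 14961: x_0 = 14961^495 mod 15841 = 218. x_0 is neither 1 nor 15840, so continue squaring. x_1 = 218^2 mod 15841 = 1. x_1 = 1 but x_0 ≠ ±1, a nontrivial square root of 1 — 14961 is a witness and 15841 is composite.
The smallest witness among the given bases is 13607.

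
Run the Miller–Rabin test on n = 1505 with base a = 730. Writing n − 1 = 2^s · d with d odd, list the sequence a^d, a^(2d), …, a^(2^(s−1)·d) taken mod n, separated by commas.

n − 1 = 1504 = 2^5 · 47, so s = 5 and d = 47.
x_0 = 730^47 mod 1505 = 515.
x_1 = 515^2 mod 1505 = 345.
x_2 = 345^2 mod 1505 = 130.
x_3 = 130^2 mod 1505 = 345.
x_4 = 345^2 mod 1505 = 130.

515, 345, 130, 345, 130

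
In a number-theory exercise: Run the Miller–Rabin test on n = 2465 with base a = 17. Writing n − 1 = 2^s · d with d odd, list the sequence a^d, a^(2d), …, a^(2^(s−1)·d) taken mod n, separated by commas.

n − 1 = 2464 = 2^5 · 77, so s = 5 and d = 77.
x_0 = 17^77 mod 2465 = 17.
x_1 = 17^2 mod 2465 = 289.
x_2 = 289^2 mod 2465 = 2176.
x_3 = 2176^2 mod 2465 = 2176.
x_4 = 2176^2 mod 2465 = 2176.

17, 289, 2176, 2176, 2176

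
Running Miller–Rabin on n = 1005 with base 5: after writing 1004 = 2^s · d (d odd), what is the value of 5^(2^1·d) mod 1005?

n − 1 = 1004 = 2^2 · 251, so s = 2 and d = 251.
x_0 = 5^251 mod 1005 = 410.
x_1 = 410^2 mod 1005 = 265.

265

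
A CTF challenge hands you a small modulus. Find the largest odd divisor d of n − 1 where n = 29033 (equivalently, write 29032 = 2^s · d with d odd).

Halving: 29032 → 14516 → 7258 → 3629; 3629 is odd.
So 29032 = 2^3 · 3629.

3629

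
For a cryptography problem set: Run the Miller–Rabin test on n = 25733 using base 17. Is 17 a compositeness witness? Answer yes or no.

n − 1 = 25732 = 2^2 · 6433, so s = 2 and d = 6433.
x_0 = 17^6433 mod 25733 = 18642.
x_0 is neither 1 nor 25732, so continue squaring.
x_1 = 18642^2 mod 25733 = 25732.
x_1 ≡ −1, so 17 is not a witness.

no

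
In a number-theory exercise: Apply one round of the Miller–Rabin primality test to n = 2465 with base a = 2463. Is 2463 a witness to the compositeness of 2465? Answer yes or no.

n − 1 = 2464 = 2^5 · 77, so s = 5 and d = 77.
By repeated squaring, 2463^77 ≡ 563 (mod 2465).
x_0 = 2463^77 mod 2465 = 563.
x_0 is neither 1 nor 2464, so continue squaring.
x_1 = 563^2 mod 2465 = 1449.
x_2 = 1449^2 mod 2465 = 1886.
x_3 = 1886^2 mod 2465 = 1.
x_3 = 1 but x_2 ≠ ±1, a nontrivial square root of 1 — 2463 is a witness and 2465 is composite.

yes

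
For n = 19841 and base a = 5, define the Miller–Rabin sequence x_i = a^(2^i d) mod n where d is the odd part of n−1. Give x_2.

n − 1 = 19840 = 2^7 · 155, so s = 7 and d = 155.
By repeated squaring, 5^155 ≡ 10 (mod 19841).
x_0 = 10.
x_1 = 10^2 mod 19841 = 100.
x_2 = 100^2 mod 19841 = 10000.

10000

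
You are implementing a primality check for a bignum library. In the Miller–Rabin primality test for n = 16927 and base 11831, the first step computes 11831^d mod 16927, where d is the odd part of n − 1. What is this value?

16926

n − 1 = 16926 = 2^1 · 8463, so s = 1 and d = 8463.
Repeated squaring mod 16927: 11831^1 ≡ 11831, 11831^2 ≡ 3198, 11831^4 ≡ 3296, 11831^8 ≡ 13409, 11831^16 ≡ 2687, 11831^32 ≡ 9067, 11831^64 ≡ 12977, 11831^128 ≡ 12733, 11831^256 ≡ 2483, 11831^512 ≡ 3861, 11831^1024 ≡ 11561, 11831^2048 ≡ 1129, 11831^4096 ≡ 5116, 11831^8192 ≡ 4314.
8463 = 8192 + 256 + 8 + 4 + 2 + 1, so 11831^8463 ≡ 4314·2483·13409·3296·3198·11831 ≡ 16926 (mod 16927).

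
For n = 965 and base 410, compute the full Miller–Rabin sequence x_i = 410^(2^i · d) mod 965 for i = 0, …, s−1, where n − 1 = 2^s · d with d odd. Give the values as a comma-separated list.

555, 190

n − 1 = 964 = 2^2 · 241, so s = 2 and d = 241.
x_0 = 410^241 mod 965 = 555.
x_1 = 555^2 mod 965 = 190.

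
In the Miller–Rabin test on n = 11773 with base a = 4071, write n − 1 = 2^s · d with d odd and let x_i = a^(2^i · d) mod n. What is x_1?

8621

n − 1 = 11772 = 2^2 · 2943, so s = 2 and d = 2943.
x_0 = 4071^2943 mod 11773 = 7982.
x_1 = 7982^2 mod 11773 = 8621.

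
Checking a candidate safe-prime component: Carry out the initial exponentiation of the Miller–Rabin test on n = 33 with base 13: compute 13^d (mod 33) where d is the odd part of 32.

13

n − 1 = 32 = 2^5 · 1, so s = 5 and d = 1.
13^1 mod 33 = 13.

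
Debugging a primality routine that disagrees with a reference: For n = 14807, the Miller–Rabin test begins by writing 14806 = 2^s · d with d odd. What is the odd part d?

Halving: 14806 → 7403; 7403 is odd.
So 14806 = 2^1 · 7403.

7403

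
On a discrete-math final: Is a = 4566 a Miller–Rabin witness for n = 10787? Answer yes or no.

n − 1 = 10786 = 2^1 · 5393, so s = 1 and d = 5393.
By repeated squaring, 4566^5393 ≡ 1061 (mod 10787).
x_0 = 4566^5393 mod 10787 = 1061.
x_0 ∉ {1, 10786} and s = 1, so 4566 is a Miller–Rabin witness and 10787 is composite.

yes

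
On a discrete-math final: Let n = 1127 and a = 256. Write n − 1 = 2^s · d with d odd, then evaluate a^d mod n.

975

n − 1 = 1126 = 2^1 · 563, so s = 1 and d = 563.
256^563 mod 1127 = 975.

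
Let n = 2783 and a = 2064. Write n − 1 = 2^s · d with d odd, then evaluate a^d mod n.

n − 1 = 2782 = 2^1 · 1391, so s = 1 and d = 1391.
2064^1391 mod 2783 = 964.

964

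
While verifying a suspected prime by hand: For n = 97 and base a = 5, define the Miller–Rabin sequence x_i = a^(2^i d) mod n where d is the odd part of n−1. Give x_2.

64

n − 1 = 96 = 2^5 · 3, so s = 5 and d = 3.
x_0 = 5^3 mod 97 = 28.
x_1 = 28^2 mod 97 = 8.
x_2 = 8^2 mod 97 = 64.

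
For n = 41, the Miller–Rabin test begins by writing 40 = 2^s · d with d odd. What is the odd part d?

5

Halving: 40 → 20 → 10 → 5; 5 is odd.
So 40 = 2^3 · 5.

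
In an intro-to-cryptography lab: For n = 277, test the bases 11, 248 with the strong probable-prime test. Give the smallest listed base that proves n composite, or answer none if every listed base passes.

n − 1 = 276 = 2^2 · 69, so s = 2 and d = 69.
Base 11: x_0 = 11^69 mod 277 = 60. x_0 is neither 1 nor 276, so continue squaring. x_1 = 60^2 mod 277 = 276. x_1 ≡ −1, so 11 is not a witness.
Base 248: x_0 = 248^69 mod 277 = 1. x_0 = 1, so 248 is not a witness.
No listed base is a witness for 277.

none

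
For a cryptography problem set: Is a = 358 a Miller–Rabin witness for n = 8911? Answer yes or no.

no

n − 1 = 8910 = 2^1 · 4455, so s = 1 and d = 4455.
x_0 = 358^4455 mod 8911 = 1.
x_0 = 1, so 358 is not a witness.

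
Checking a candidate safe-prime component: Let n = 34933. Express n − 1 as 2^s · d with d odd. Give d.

Halving: 34932 → 17466 → 8733; 8733 is odd.
So 34932 = 2^2 · 8733.

8733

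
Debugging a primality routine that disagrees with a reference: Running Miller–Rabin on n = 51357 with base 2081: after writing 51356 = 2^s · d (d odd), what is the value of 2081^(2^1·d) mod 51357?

n − 1 = 51356 = 2^2 · 12839, so s = 2 and d = 12839.
x_0 = 2081^12839 mod 51357 = 21245.
x_1 = 21245^2 mod 51357 = 24709.

24709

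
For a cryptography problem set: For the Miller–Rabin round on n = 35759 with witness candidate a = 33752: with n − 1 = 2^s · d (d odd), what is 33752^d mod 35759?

n − 1 = 35758 = 2^1 · 17879, so s = 1 and d = 17879.
33752^17879 mod 35759 = 35758.

35758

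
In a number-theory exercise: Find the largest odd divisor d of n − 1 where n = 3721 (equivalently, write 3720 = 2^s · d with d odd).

465

Halving: 3720 → 1860 → 930 → 465; 465 is odd.
So 3720 = 2^3 · 465.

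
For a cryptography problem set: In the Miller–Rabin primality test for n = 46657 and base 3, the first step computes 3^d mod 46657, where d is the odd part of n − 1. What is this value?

19683

n − 1 = 46656 = 2^6 · 729, so s = 6 and d = 729.
3^729 mod 46657 = 19683.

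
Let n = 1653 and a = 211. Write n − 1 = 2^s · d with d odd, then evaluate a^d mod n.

n − 1 = 1652 = 2^2 · 413, so s = 2 and d = 413.
Repeated squaring mod 1653: 211^1 ≡ 211, 211^2 ≡ 1543, 211^4 ≡ 529, 211^8 ≡ 484, 211^16 ≡ 1183, 211^32 ≡ 1051, 211^64 ≡ 397, 211^128 ≡ 574, 211^256 ≡ 529.
413 = 256 + 128 + 16 + 8 + 4 + 1, so 211^413 ≡ 529·574·1183·484·529·211 ≡ 1549 (mod 1653).

1549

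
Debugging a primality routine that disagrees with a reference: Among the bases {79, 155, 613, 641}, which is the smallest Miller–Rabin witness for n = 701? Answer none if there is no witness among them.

none

n − 1 = 700 = 2^2 · 175, so s = 2 and d = 175.
Base 79: x_0 = 79^175 mod 701 = 566. x_0 is neither 1 nor 700, so continue squaring. x_1 = 566^2 mod 701 = 700. x_1 ≡ −1, so 79 is not a witness.
Base 155: x_0 = 155^175 mod 701 = 1. x_0 = 1, so 155 is not a witness.
Base 613: x_0 = 613^175 mod 701 = 1. x_0 = 1, so 613 is not a witness.
Base 641: x_0 = 641^175 mod 701 = 135. x_0 is neither 1 nor 700, so continue squaring. x_1 = 135^2 mod 701 = 700. x_1 ≡ −1, so 641 is not a witness.
No listed base is a witness for 701.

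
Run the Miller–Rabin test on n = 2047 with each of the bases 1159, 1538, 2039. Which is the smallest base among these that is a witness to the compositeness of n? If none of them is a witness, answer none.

n − 1 = 2046 = 2^1 · 1023, so s = 1 and d = 1023.
Base 1159: x_0 = 1159^1023 mod 2047 = 1. x_0 = 1, so 1159 is not a witness.
Base 1538: x_0 = 1538^1023 mod 2047 = 2046. x_0 = 2046 ≡ −1, so 1538 is not a witness.
Base 2039: x_0 = 2039^1023 mod 2047 = 2046. x_0 = 2046 ≡ −1, so 2039 is not a witness.
No listed base is a witness for 2047.

none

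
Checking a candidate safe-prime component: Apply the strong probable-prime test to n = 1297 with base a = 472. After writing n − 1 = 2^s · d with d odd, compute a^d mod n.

942

n − 1 = 1296 = 2^4 · 81, so s = 4 and d = 81.
472^81 mod 1297 = 942.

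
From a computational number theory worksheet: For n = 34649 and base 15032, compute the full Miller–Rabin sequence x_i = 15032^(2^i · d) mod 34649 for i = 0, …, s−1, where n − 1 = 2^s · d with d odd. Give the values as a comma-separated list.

n − 1 = 34648 = 2^3 · 4331, so s = 3 and d = 4331.
x_0 = 15032^4331 mod 34649 = 6006.
x_1 = 6006^2 mod 34649 = 2427.
x_2 = 2427^2 mod 34649 = 34648.

6006, 2427, 34648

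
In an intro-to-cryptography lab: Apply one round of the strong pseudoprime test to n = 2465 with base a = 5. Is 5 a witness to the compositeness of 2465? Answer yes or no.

yes

n − 1 = 2464 = 2^5 · 77, so s = 5 and d = 77.
Repeated squaring mod 2465: 5^1 ≡ 5, 5^2 ≡ 25, 5^4 ≡ 625, 5^8 ≡ 1155, 5^16 ≡ 460, 5^32 ≡ 2075, 5^64 ≡ 1735.
77 = 64 + 8 + 4 + 1, so 5^77 ≡ 1735·1155·625·5 ≡ 2145 (mod 2465).
x_0 = 5^77 mod 2465 = 2145.
x_0 is neither 1 nor 2464, so continue squaring.
x_1 = 2145^2 mod 2465 = 1335.
x_2 = 1335^2 mod 2465 = 30.
x_3 = 30^2 mod 2465 = 900.
x_4 = 900^2 mod 2465 = 1480.
Reached i = s−1 = 4 without hitting −1: 5 is a Miller–Rabin witness and 2465 is composite.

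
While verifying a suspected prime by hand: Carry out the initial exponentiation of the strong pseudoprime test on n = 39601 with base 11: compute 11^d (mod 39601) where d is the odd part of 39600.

397

n − 1 = 39600 = 2^4 · 2475, so s = 4 and d = 2475.
11^2475 mod 39601 = 397.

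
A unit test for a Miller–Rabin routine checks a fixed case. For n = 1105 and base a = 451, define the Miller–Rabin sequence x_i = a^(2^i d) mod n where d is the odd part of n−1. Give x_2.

n − 1 = 1104 = 2^4 · 69, so s = 4 and d = 69.
x_0 = 451^69 mod 1105 = 586.
x_1 = 586^2 mod 1105 = 846.
x_2 = 846^2 mod 1105 = 781.

781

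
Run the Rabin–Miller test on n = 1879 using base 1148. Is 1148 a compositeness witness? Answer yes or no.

no

n − 1 = 1878 = 2^1 · 939, so s = 1 and d = 939.
Repeated squaring mod 1879: 1148^1 ≡ 1148, 1148^2 ≡ 725, 1148^4 ≡ 1384, 1148^8 ≡ 755, 1148^16 ≡ 688, 1148^32 ≡ 1715, 1148^64 ≡ 590, 1148^128 ≡ 485, 1148^256 ≡ 350, 1148^512 ≡ 365.
939 = 512 + 256 + 128 + 32 + 8 + 2 + 1, so 1148^939 ≡ 365·350·485·1715·755·725·1148 ≡ 1878 (mod 1879).
x_0 = 1148^939 mod 1879 = 1878.
x_0 = 1878 ≡ −1, so 1148 is not a witness.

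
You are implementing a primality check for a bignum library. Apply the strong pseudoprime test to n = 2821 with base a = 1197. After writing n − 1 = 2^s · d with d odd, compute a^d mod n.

n − 1 = 2820 = 2^2 · 705, so s = 2 and d = 705.
1197^705 mod 2821 = 2016.

2016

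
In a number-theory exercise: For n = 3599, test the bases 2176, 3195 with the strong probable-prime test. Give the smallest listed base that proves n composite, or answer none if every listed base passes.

n − 1 = 3598 = 2^1 · 1799, so s = 1 and d = 1799.
Base 2176: x_0 = 2176^1799 mod 3599 = 3297. x_0 ∉ {1, 3598} and s = 1, so 2176 is a Miller–Rabin witness and 3599 is composite.
Base 3195: x_0 = 3195^1799 mod 3599 = 1838. x_0 ∉ {1, 3598} and s = 1, so 3195 is a Miller–Rabin witness and 3599 is composite.
The smallest witness among the given bases is 2176.

2176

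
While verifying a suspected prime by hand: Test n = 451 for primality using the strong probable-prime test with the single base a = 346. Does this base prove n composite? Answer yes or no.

no

n − 1 = 450 = 2^1 · 225, so s = 1 and d = 225.
x_0 = 346^225 mod 451 = 1.
x_0 = 1, so 346 is not a witness.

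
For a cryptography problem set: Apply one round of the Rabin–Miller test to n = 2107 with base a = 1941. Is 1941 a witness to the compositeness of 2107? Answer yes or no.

no

n − 1 = 2106 = 2^1 · 1053, so s = 1 and d = 1053.
x_0 = 1941^1053 mod 2107 = 1.
x_0 = 1, so 1941 is not a witness.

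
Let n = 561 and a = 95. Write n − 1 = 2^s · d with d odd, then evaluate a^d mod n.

65

n − 1 = 560 = 2^4 · 35, so s = 4 and d = 35.
95^35 mod 561 = 65.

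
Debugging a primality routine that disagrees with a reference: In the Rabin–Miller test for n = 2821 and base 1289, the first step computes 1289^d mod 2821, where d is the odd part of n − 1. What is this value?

n − 1 = 2820 = 2^2 · 705, so s = 2 and d = 705.
1289^705 mod 2821 = 2605.

2605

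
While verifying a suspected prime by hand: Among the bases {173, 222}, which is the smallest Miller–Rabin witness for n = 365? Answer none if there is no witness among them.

222

n − 1 = 364 = 2^2 · 91, so s = 2 and d = 91.
Base 173: x_0 = 173^91 mod 365 = 192. x_0 is neither 1 nor 364, so continue squaring. x_1 = 192^2 mod 365 = 364. x_1 ≡ −1, so 173 is not a witness.
Base 222: x_0 = 222^91 mod 365 = 143. x_0 is neither 1 nor 364, so continue squaring. x_1 = 143^2 mod 365 = 9. Reached i = s−1 = 1 without hitting −1: 222 is a Miller–Rabin witness and 365 is composite.
The smallest witness among the given bases is 222.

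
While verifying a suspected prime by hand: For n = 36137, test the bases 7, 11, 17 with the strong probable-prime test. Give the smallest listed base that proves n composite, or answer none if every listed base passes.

n − 1 = 36136 = 2^3 · 4517, so s = 3 and d = 4517.
Base 7: x_0 = 7^4517 mod 36137 = 22946. x_0 is neither 1 nor 36136, so continue squaring. x_1 = 22946^2 mod 36137 = 2826. x_2 = 2826^2 mod 36137 = 36136. x_2 ≡ −1, so 7 is not a witness.
Base 11: x_0 = 11^4517 mod 36137 = 15618. x_0 is neither 1 nor 36136, so continue squaring. x_1 = 15618^2 mod 36137 = 33311. x_2 = 33311^2 mod 36137 = 36136. x_2 ≡ −1, so 11 is not a witness.
Base 17: x_0 = 17^4517 mod 36137 = 13191. x_0 is neither 1 nor 36136, so continue squaring. x_1 = 13191^2 mod 36137 = 2826. x_2 = 2826^2 mod 36137 = 36136. x_2 ≡ −1, so 17 is not a witness.
No listed base is a witness for 36137.

none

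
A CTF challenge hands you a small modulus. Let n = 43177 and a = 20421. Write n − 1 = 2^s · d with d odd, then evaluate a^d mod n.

n − 1 = 43176 = 2^3 · 5397, so s = 3 and d = 5397.
Repeated squaring mod 43177: 20421^1 ≡ 20421, 20421^2 ≡ 13775, 20421^4 ≡ 30887, 20421^8 ≡ 10954, 20421^16 ≡ 1233, 20421^32 ≡ 9094, 20421^64 ≡ 16881, 20421^128 ≡ 43138, 20421^256 ≡ 1521, 20421^512 ≡ 25060, 20421^1024 ≡ 37312, 20421^2048 ≡ 29333, 20421^4096 ≡ 36810.
5397 = 4096 + 1024 + 256 + 16 + 4 + 1, so 20421^5397 ≡ 36810·37312·1521·1233·30887·20421 ≡ 30815 (mod 43177).

30815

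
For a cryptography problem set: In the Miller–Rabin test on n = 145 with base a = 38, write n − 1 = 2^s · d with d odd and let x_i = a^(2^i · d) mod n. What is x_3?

81

n − 1 = 144 = 2^4 · 9, so s = 4 and d = 9.
x_0 = 38^9 mod 145 = 93.
x_1 = 93^2 mod 145 = 94.
x_2 = 94^2 mod 145 = 136.
x_3 = 136^2 mod 145 = 81.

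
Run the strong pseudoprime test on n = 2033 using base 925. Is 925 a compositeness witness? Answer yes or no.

n − 1 = 2032 = 2^4 · 127, so s = 4 and d = 127.
x_0 = 925^127 mod 2033 = 1229.
x_0 is neither 1 nor 2032, so continue squaring.
x_1 = 1229^2 mod 2033 = 1955.
x_2 = 1955^2 mod 2033 = 2018.
x_3 = 2018^2 mod 2033 = 225.
Reached i = s−1 = 3 without hitting −1: 925 is a Miller–Rabin witness and 2033 is composite.

yes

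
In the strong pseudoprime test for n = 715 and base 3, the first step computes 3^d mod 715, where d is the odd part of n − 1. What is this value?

53

n − 1 = 714 = 2^1 · 357, so s = 1 and d = 357.
Repeated squaring mod 715: 3^1 ≡ 3, 3^2 ≡ 9, 3^4 ≡ 81, 3^8 ≡ 126, 3^16 ≡ 146, 3^32 ≡ 581, 3^64 ≡ 81, 3^128 ≡ 126, 3^256 ≡ 146.
357 = 256 + 64 + 32 + 4 + 1, so 3^357 ≡ 146·81·581·81·3 ≡ 53 (mod 715).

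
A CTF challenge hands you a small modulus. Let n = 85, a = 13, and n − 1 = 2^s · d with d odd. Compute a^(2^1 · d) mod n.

n − 1 = 84 = 2^2 · 21, so s = 2 and d = 21.
x_0 = 13^21 mod 85 = 13.
x_1 = 13^2 mod 85 = 84.

84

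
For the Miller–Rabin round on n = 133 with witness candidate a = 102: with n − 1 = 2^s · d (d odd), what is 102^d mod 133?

1

n − 1 = 132 = 2^2 · 33, so s = 2 and d = 33.
102^33 mod 133 = 1.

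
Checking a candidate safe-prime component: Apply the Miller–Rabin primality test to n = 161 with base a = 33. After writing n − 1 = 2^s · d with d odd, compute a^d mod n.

n − 1 = 160 = 2^5 · 5, so s = 5 and d = 5.
33^5 mod 161 = 157.

157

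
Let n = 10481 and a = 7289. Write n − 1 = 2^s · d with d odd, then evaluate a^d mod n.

n − 1 = 10480 = 2^4 · 655, so s = 4 and d = 655.
Repeated squaring mod 10481: 7289^1 ≡ 7289, 7289^2 ≡ 1332, 7289^4 ≡ 2935, 7289^8 ≡ 9324, 7289^16 ≡ 7562, 7289^32 ≡ 9989, 7289^64 ≡ 1001, 7289^128 ≡ 6306, 7289^256 ≡ 722, 7289^512 ≡ 7715.
655 = 512 + 128 + 8 + 4 + 2 + 1, so 7289^655 ≡ 7715·6306·9324·2935·1332·7289 ≡ 7262 (mod 10481).

7262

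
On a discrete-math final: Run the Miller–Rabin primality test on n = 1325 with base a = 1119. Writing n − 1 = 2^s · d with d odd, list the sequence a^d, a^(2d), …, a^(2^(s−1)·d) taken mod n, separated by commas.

n − 1 = 1324 = 2^2 · 331, so s = 2 and d = 331.
x_0 = 1119^331 mod 1325 = 1044.
x_1 = 1044^2 mod 1325 = 786.

1044, 786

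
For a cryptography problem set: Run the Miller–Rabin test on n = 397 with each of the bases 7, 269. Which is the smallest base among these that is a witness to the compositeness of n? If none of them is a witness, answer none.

none

n − 1 = 396 = 2^2 · 99, so s = 2 and d = 99.
Base 7: x_0 = 7^99 mod 397 = 334. x_0 is neither 1 nor 396, so continue squaring. x_1 = 334^2 mod 397 = 396. x_1 ≡ −1, so 7 is not a witness.
Base 269: x_0 = 269^99 mod 397 = 63. x_0 is neither 1 nor 396, so continue squaring. x_1 = 63^2 mod 397 = 396. x_1 ≡ −1, so 269 is not a witness.
No listed base is a witness for 397.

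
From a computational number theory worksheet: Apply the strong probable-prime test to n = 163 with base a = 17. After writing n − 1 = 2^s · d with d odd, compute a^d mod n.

n − 1 = 162 = 2^1 · 81, so s = 1 and d = 81.
17^81 mod 163 = 162.

162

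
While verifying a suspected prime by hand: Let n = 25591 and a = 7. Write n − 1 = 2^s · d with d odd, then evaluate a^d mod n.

n − 1 = 25590 = 2^1 · 12795, so s = 1 and d = 12795.
By repeated squaring, 7^12795 ≡ 3797 (mod 25591).

3797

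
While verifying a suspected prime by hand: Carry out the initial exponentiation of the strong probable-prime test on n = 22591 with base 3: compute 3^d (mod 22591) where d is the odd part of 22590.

16168

n − 1 = 22590 = 2^1 · 11295, so s = 1 and d = 11295.
3^11295 mod 22591 = 16168.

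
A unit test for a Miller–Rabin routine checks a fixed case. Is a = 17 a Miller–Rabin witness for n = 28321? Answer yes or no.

yes

n − 1 = 28320 = 2^5 · 885, so s = 5 and d = 885.
x_0 = 17^885 mod 28321 = 6945.
x_0 is neither 1 nor 28320, so continue squaring.
x_1 = 6945^2 mod 28321 = 2362.
x_2 = 2362^2 mod 28321 = 28128.
x_3 = 28128^2 mod 28321 = 8928.
x_4 = 8928^2 mod 28321 = 13890.
Reached i = s−1 = 4 without hitting −1: 17 is a Miller–Rabin witness and 28321 is composite.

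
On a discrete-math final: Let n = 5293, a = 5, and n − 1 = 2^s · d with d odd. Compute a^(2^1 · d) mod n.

n − 1 = 5292 = 2^2 · 1323, so s = 2 and d = 1323.
Repeated squaring mod 5293: 5^1 ≡ 5, 5^2 ≡ 25, 5^4 ≡ 625, 5^8 ≡ 4236, 5^16 ≡ 426, 5^32 ≡ 1514, 5^64 ≡ 327, 5^128 ≡ 1069, 5^256 ≡ 4766, 5^512 ≡ 2493, 5^1024 ≡ 1067.
1323 = 1024 + 256 + 32 + 8 + 2 + 1, so 5^1323 ≡ 1067·4766·1514·4236·25·5 ≡ 1331 (mod 5293).
x_0 = 1331.
x_1 = 1331^2 mod 5293 = 3699.

3699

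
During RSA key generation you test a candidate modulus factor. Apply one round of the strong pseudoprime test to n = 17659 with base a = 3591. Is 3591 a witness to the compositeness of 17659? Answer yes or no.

n − 1 = 17658 = 2^1 · 8829, so s = 1 and d = 8829.
Repeated squaring mod 17659: 3591^1 ≡ 3591, 3591^2 ≡ 4211, 3591^4 ≡ 2885, 3591^8 ≡ 5836, 3591^16 ≡ 12344, 3591^32 ≡ 12484, 3591^64 ≡ 9581, 3591^128 ≡ 4079, 3591^256 ≡ 3463, 3591^512 ≡ 1908, 3591^1024 ≡ 2710, 3591^2048 ≡ 15615, 3591^4096 ≡ 10412, 3591^8192 ≡ 1143.
8829 = 8192 + 512 + 64 + 32 + 16 + 8 + 4 + 1, so 3591^8829 ≡ 1143·1908·9581·12484·12344·5836·2885·3591 ≡ 17658 (mod 17659).
x_0 = 3591^8829 mod 17659 = 17658.
x_0 = 17658 ≡ −1, so 3591 is not a witness.

no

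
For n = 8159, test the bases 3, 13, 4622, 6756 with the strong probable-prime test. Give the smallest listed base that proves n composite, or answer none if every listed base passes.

n − 1 = 8158 = 2^1 · 4079, so s = 1 and d = 4079.
Base 3: x_0 = 3^4079 mod 8159 = 3253. x_0 ∉ {1, 8158} and s = 1, so 3 is a Miller–Rabin witness and 8159 is composite.
Base 13: x_0 = 13^4079 mod 8159 = 757. x_0 ∉ {1, 8158} and s = 1, so 13 is a Miller–Rabin witness and 8159 is composite.
Base 4622: x_0 = 4622^4079 mod 8159 = 2404. x_0 ∉ {1, 8158} and s = 1, so 4622 is a Miller–Rabin witness and 8159 is composite.
Base 6756: x_0 = 6756^4079 mod 8159 = 5421. x_0 ∉ {1, 8158} and s = 1, so 6756 is a Miller–Rabin witness and 8159 is composite.
The smallest witness among the given bases is 3.

3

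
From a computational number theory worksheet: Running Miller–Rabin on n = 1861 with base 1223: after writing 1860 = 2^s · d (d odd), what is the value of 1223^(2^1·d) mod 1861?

1

n − 1 = 1860 = 2^2 · 465, so s = 2 and d = 465.
x_0 = 1223^465 mod 1861 = 1.
x_1 = 1^2 mod 1861 = 1.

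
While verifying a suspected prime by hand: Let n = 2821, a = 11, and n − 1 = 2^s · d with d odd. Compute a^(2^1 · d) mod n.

1520

n − 1 = 2820 = 2^2 · 705, so s = 2 and d = 705.
x_0 = 11^705 mod 2821 = 1828.
x_1 = 1828^2 mod 2821 = 1520.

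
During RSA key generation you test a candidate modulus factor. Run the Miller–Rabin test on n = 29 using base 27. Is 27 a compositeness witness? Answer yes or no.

no

n − 1 = 28 = 2^2 · 7, so s = 2 and d = 7.
x_0 = 27^7 mod 29 = 17.
x_0 is neither 1 nor 28, so continue squaring.
x_1 = 17^2 mod 29 = 28.
x_1 ≡ −1, so 27 is not a witness.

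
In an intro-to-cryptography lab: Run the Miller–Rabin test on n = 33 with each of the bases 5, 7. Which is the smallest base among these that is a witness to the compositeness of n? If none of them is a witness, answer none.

5

n − 1 = 32 = 2^5 · 1, so s = 5 and d = 1.
Base 5: x_0 = 5^1 mod 33 = 5. x_0 is neither 1 nor 32, so continue squaring. x_1 = 5^2 mod 33 = 25. x_2 = 25^2 mod 33 = 31. x_3 = 31^2 mod 33 = 4. x_4 = 4^2 mod 33 = 16. Reached i = s−1 = 4 without hitting −1: 5 is a Miller–Rabin witness and 33 is composite.
Base 7: x_0 = 7^1 mod 33 = 7. x_0 is neither 1 nor 32, so continue squaring. x_1 = 7^2 mod 33 = 16. x_2 = 16^2 mod 33 = 25. x_3 = 25^2 mod 33 = 31. x_4 = 31^2 mod 33 = 4. Reached i = s−1 = 4 without hitting −1: 7 is a Miller–Rabin witness and 33 is composite.
The smallest witness among the given bases is 5.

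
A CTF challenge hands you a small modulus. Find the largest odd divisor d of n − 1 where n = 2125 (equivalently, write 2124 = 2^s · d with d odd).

Halving: 2124 → 1062 → 531; 531 is odd.
So 2124 = 2^2 · 531.

531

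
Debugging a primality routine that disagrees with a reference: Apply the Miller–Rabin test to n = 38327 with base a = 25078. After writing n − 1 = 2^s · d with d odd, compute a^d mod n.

n − 1 = 38326 = 2^1 · 19163, so s = 1 and d = 19163.
25078^19163 mod 38327 = 38326.

38326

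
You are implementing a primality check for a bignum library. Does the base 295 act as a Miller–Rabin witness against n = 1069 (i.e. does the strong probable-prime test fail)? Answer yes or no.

n − 1 = 1068 = 2^2 · 267, so s = 2 and d = 267.
x_0 = 295^267 mod 1069 = 1068.
x_0 = 1068 ≡ −1, so 295 is not a witness.

no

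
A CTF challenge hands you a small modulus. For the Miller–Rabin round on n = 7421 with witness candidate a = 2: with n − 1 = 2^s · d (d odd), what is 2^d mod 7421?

2264

n − 1 = 7420 = 2^2 · 1855, so s = 2 and d = 1855.
Repeated squaring mod 7421: 2^1 ≡ 2, 2^2 ≡ 4, 2^4 ≡ 16, 2^8 ≡ 256, 2^16 ≡ 6168, 2^32 ≡ 4178, 2^64 ≡ 1492, 2^128 ≡ 7185, 2^256 ≡ 3749, 2^512 ≡ 7048, 2^1024 ≡ 5551.
1855 = 1024 + 512 + 256 + 32 + 16 + 8 + 4 + 2 + 1, so 2^1855 ≡ 5551·7048·3749·4178·6168·256·16·4·2 ≡ 2264 (mod 7421).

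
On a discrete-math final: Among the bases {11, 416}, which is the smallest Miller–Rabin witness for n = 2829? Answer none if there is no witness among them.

n − 1 = 2828 = 2^2 · 707, so s = 2 and d = 707.
Base 11: x_0 = 11^707 mod 2829 = 1400. x_0 is neither 1 nor 2828, so continue squaring. x_1 = 1400^2 mod 2829 = 2332. Reached i = s−1 = 1 without hitting −1: 11 is a Miller–Rabin witness and 2829 is composite.
Base 416: x_0 = 416^707 mod 2829 = 422. x_0 is neither 1 nor 2828, so continue squaring. x_1 = 422^2 mod 2829 = 2686. Reached i = s−1 = 1 without hitting −1: 416 is a Miller–Rabin witness and 2829 is composite.
The smallest witness among the given bases is 11.

11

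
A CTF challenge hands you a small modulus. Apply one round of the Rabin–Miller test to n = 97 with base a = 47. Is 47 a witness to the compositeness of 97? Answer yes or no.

no

n − 1 = 96 = 2^5 · 3, so s = 5 and d = 3.
x_0 = 47^3 mod 97 = 33.
x_0 is neither 1 nor 96, so continue squaring.
x_1 = 33^2 mod 97 = 22.
x_2 = 22^2 mod 97 = 96.
x_2 ≡ −1, so 47 is not a witness.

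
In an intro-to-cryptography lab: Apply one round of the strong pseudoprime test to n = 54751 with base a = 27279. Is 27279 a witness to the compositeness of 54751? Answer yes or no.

n − 1 = 54750 = 2^1 · 27375, so s = 1 and d = 27375.
x_0 = 27279^27375 mod 54751 = 1.
x_0 = 1, so 27279 is not a witness.

no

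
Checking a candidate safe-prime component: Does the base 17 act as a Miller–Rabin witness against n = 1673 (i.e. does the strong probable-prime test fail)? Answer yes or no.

yes

n − 1 = 1672 = 2^3 · 209, so s = 3 and d = 209.
x_0 = 17^209 mod 1673 = 1020.
x_0 is neither 1 nor 1672, so continue squaring.
x_1 = 1020^2 mod 1673 = 1467.
x_2 = 1467^2 mod 1673 = 611.
Reached i = s−1 = 2 without hitting −1: 17 is a Miller–Rabin witness and 1673 is composite.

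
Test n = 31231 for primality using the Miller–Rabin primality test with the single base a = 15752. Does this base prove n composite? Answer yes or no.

no

n − 1 = 31230 = 2^1 · 15615, so s = 1 and d = 15615.
x_0 = 15752^15615 mod 31231 = 31230.
x_0 = 31230 ≡ −1, so 15752 is not a witness.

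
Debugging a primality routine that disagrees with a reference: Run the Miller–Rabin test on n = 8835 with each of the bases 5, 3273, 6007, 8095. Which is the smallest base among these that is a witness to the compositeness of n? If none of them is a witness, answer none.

5

n − 1 = 8834 = 2^1 · 4417, so s = 1 and d = 4417.
Base 5: x_0 = 5^4417 mod 8835 = 7445. x_0 ∉ {1, 8834} and s = 1, so 5 is a Miller–Rabin witness and 8835 is composite.
Base 3273: x_0 = 3273^4417 mod 8835 = 5868. x_0 ∉ {1, 8834} and s = 1, so 3273 is a Miller–Rabin witness and 8835 is composite.
Base 6007: x_0 = 6007^4417 mod 8835 = 1522. x_0 ∉ {1, 8834} and s = 1, so 6007 is a Miller–Rabin witness and 8835 is composite.
Base 8095: x_0 = 8095^4417 mod 8835 = 8665. x_0 ∉ {1, 8834} and s = 1, so 8095 is a Miller–Rabin witness and 8835 is composite.
The smallest witness among the given bases is 5.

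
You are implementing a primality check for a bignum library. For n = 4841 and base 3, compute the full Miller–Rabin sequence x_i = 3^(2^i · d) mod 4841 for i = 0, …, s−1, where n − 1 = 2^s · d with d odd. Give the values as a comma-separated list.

n − 1 = 4840 = 2^3 · 605, so s = 3 and d = 605.
x_0 = 3^605 mod 4841 = 2751.
x_1 = 2751^2 mod 4841 = 1518.
x_2 = 1518^2 mod 4841 = 8.

2751, 1518, 8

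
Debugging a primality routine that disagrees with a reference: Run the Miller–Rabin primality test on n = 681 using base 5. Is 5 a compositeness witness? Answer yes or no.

yes

n − 1 = 680 = 2^3 · 85, so s = 3 and d = 85.
By repeated squaring, 5^85 ≡ 542 (mod 681).
x_0 = 5^85 mod 681 = 542.
x_0 is neither 1 nor 680, so continue squaring.
x_1 = 542^2 mod 681 = 253.
x_2 = 253^2 mod 681 = 676.
Reached i = s−1 = 2 without hitting −1: 5 is a Miller–Rabin witness and 681 is composite.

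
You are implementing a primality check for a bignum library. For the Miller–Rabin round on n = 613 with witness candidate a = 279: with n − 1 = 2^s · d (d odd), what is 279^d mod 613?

n − 1 = 612 = 2^2 · 153, so s = 2 and d = 153.
279^153 mod 613 = 35.

35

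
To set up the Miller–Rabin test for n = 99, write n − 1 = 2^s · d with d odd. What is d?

Halving: 98 → 49; 49 is odd.
So 98 = 2^1 · 49.

49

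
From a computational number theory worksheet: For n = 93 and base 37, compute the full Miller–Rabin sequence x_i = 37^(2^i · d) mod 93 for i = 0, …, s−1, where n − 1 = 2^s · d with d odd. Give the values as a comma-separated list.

n − 1 = 92 = 2^2 · 23, so s = 2 and d = 23.
x_0 = 37^23 mod 93 = 88.
x_1 = 88^2 mod 93 = 25.

88, 25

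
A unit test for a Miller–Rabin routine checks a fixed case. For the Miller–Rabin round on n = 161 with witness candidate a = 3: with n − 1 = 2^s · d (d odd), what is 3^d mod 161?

n − 1 = 160 = 2^5 · 5, so s = 5 and d = 5.
3^5 mod 161 = 82.

82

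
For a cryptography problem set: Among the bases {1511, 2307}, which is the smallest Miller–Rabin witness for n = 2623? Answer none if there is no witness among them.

n − 1 = 2622 = 2^1 · 1311, so s = 1 and d = 1311.
Base 1511: x_0 = 1511^1311 mod 2623 = 1. x_0 = 1, so 1511 is not a witness.
Base 2307: x_0 = 2307^1311 mod 2623 = 1231. x_0 ∉ {1, 2622} and s = 1, so 2307 is a Miller–Rabin witness and 2623 is composite.
The smallest witness among the given bases is 2307.

2307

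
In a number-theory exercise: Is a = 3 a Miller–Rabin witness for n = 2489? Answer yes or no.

yes

n − 1 = 2488 = 2^3 · 311, so s = 3 and d = 311.
x_0 = 3^311 mod 2489 = 1820.
x_0 is neither 1 nor 2488, so continue squaring.
x_1 = 1820^2 mod 2489 = 2030.
x_2 = 2030^2 mod 2489 = 1605.
Reached i = s−1 = 2 without hitting −1: 3 is a Miller–Rabin witness and 2489 is composite.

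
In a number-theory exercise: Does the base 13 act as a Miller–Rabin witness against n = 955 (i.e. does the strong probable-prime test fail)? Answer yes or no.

yes

n − 1 = 954 = 2^1 · 477, so s = 1 and d = 477.
By repeated squaring, 13^477 ≡ 933 (mod 955).
x_0 = 13^477 mod 955 = 933.
x_0 ∉ {1, 954} and s = 1, so 13 is a Miller–Rabin witness and 955 is composite.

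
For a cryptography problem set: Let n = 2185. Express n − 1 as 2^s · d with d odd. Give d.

Halving: 2184 → 1092 → 546 → 273; 273 is odd.
So 2184 = 2^3 · 273.

273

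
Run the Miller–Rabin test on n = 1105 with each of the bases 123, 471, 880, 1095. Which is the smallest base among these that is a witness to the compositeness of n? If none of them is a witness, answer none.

471

n − 1 = 1104 = 2^4 · 69, so s = 4 and d = 69.
Base 123: x_0 = 123^69 mod 1105 = 1058. x_0 is neither 1 nor 1104, so continue squaring. x_1 = 1058^2 mod 1105 = 1104. x_1 ≡ −1, so 123 is not a witness.
Base 471: x_0 = 471^69 mod 1105 = 326. x_0 is neither 1 nor 1104, so continue squaring. x_1 = 326^2 mod 1105 = 196. x_2 = 196^2 mod 1105 = 846. x_3 = 846^2 mod 1105 = 781. Reached i = s−1 = 3 without hitting −1: 471 is a Miller–Rabin witness and 1105 is composite.
Base 880: x_0 = 880^69 mod 1105 = 625. x_0 is neither 1 nor 1104, so continue squaring. x_1 = 625^2 mod 1105 = 560. x_2 = 560^2 mod 1105 = 885. x_3 = 885^2 mod 1105 = 885. Reached i = s−1 = 3 without hitting −1: 880 is a Miller–Rabin witness and 1105 is composite.
Base 1095: x_0 = 1095^69 mod 1105 = 300. x_0 is neither 1 nor 1104, so continue squaring. x_1 = 300^2 mod 1105 = 495. x_2 = 495^2 mod 1105 = 820. x_3 = 820^2 mod 1105 = 560. Reached i = s−1 = 3 without hitting −1: 1095 is a Miller–Rabin witness and 1105 is composite.
The smallest witness among the given bases is 471.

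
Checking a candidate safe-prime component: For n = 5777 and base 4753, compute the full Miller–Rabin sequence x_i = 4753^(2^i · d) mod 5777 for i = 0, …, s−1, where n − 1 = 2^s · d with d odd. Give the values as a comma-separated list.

5734, 1849, 4594, 1455

n − 1 = 5776 = 2^4 · 361, so s = 4 and d = 361.
x_0 = 4753^361 mod 5777 = 5734.
x_1 = 5734^2 mod 5777 = 1849.
x_2 = 1849^2 mod 5777 = 4594.
x_3 = 4594^2 mod 5777 = 1455.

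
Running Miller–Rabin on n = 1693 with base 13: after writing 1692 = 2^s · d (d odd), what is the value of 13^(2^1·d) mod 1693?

n − 1 = 1692 = 2^2 · 423, so s = 2 and d = 423.
By repeated squaring, 13^423 ≡ 1 (mod 1693).
x_0 = 1.
x_1 = 1^2 mod 1693 = 1.

1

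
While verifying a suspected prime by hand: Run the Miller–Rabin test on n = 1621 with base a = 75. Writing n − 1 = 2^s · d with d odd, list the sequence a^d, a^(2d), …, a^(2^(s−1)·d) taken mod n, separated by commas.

n − 1 = 1620 = 2^2 · 405, so s = 2 and d = 405.
x_0 = 75^405 mod 1621 = 1.
x_1 = 1^2 mod 1621 = 1.

1, 1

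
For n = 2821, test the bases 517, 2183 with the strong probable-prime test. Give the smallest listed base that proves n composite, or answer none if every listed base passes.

n − 1 = 2820 = 2^2 · 705, so s = 2 and d = 705.
Base 517: x_0 = 517^705 mod 2821 = 2820. x_0 = 2820 ≡ −1, so 517 is not a witness.
Base 2183: x_0 = 2183^705 mod 2821 = 2820. x_0 = 2820 ≡ −1, so 2183 is not a witness.
No listed base is a witness for 2821.

none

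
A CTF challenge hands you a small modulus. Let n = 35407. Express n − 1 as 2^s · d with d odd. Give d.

17703

Halving: 35406 → 17703; 17703 is odd.
So 35406 = 2^1 · 17703.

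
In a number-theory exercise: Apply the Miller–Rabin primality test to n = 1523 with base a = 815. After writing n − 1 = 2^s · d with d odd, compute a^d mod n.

n − 1 = 1522 = 2^1 · 761, so s = 1 and d = 761.
815^761 mod 1523 = 1.

1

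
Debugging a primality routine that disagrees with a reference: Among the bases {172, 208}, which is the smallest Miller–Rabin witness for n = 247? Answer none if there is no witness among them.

208

n − 1 = 246 = 2^1 · 123, so s = 1 and d = 123.
Base 172: x_0 = 172^123 mod 247 = 1. x_0 = 1, so 172 is not a witness.
Base 208: x_0 = 208^123 mod 247 = 208. x_0 ∉ {1, 246} and s = 1, so 208 is a Miller–Rabin witness and 247 is composite.
The smallest witness among the given bases is 208.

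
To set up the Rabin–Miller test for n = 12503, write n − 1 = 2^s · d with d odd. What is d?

6251

Halving: 12502 → 6251; 6251 is odd.
So 12502 = 2^1 · 6251.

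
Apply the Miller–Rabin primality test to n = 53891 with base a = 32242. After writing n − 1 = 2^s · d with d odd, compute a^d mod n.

53890

n − 1 = 53890 = 2^1 · 26945, so s = 1 and d = 26945.
32242^26945 mod 53891 = 53890.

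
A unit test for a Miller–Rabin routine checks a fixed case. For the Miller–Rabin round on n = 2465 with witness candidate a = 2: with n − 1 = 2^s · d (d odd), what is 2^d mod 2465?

n − 1 = 2464 = 2^5 · 77, so s = 5 and d = 77.
2^77 mod 2465 = 1902.

1902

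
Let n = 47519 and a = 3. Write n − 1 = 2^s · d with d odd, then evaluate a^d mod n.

15840

n − 1 = 47518 = 2^1 · 23759, so s = 1 and d = 23759.
3^23759 mod 47519 = 15840.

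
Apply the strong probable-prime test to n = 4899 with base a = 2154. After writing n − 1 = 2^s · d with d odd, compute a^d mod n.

n − 1 = 4898 = 2^1 · 2449, so s = 1 and d = 2449.
By repeated squaring, 2154^2449 ≡ 1920 (mod 4899).

1920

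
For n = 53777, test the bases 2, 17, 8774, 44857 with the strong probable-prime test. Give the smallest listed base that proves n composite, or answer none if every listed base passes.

none

n − 1 = 53776 = 2^4 · 3361, so s = 4 and d = 3361.
Base 2: x_0 = 2^3361 mod 53777 = 53776. x_0 = 53776 ≡ −1, so 2 is not a witness.
Base 17: x_0 = 17^3361 mod 53777 = 39976. x_0 is neither 1 nor 53776, so continue squaring. x_1 = 39976^2 mod 53777 = 43244. x_2 = 43244^2 mod 53777 = 2138. x_3 = 2138^2 mod 53777 = 53776. x_3 ≡ −1, so 17 is not a witness.
Base 8774: x_0 = 8774^3361 mod 53777 = 10533. x_0 is neither 1 nor 53776, so continue squaring. x_1 = 10533^2 mod 53777 = 2138. x_2 = 2138^2 mod 53777 = 53776. x_2 ≡ −1, so 8774 is not a witness.
Base 44857: x_0 = 44857^3361 mod 53777 = 47075. x_0 is neither 1 nor 53776, so continue squaring. x_1 = 47075^2 mod 53777 = 13009. x_2 = 13009^2 mod 53777 = 51639. x_3 = 51639^2 mod 53777 = 53776. x_3 ≡ −1, so 44857 is not a witness.
No listed base is a witness for 53777.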